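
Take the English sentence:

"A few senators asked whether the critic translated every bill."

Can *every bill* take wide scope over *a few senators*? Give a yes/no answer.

No

The target quantifier *every bill* is part of the embedded question *whether the critic translated every bill*.
An indirect question is a wh-island; the filled [Spec,CP] blocks QR across the CP edge.
So the wide-scope reading for *every bill* is blocked.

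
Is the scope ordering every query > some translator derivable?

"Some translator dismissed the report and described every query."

No

*every query* is embedded in one conjunct of the coordinate structure (*described every query*).
The Coordinate Structure Constraint blocks movement (including QR) out of a single conjunct.
So *every query* cannot raise to a position above *some translator*.
(Only the surface reading survives: one fixed translator with respect to all the relevant queries.)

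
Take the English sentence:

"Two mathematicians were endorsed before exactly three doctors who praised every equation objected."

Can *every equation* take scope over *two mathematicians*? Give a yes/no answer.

No

The target quantifier *every equation* is part of the relative clause *who praised every equation*, which is itself inside the adjunct *before exactly three doctors who praised every equation objected*.
Even if one barrier were somehow void, the other would still block QR.
*every equation* > *two mathematicians* would require crossing that boundary, which is illicit.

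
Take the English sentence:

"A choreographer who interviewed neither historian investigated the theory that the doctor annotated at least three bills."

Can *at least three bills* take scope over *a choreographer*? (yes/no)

*at least three bills* sits inside the complex NP *the theory that the doctor annotated at least three bills*.
Noun-complement clauses are scope islands (the Complex NP Constraint): a quantifier inside one cannot scope into the matrix.
*at least three bills* is confined to the island and cannot take scope over *a choreographer*.

No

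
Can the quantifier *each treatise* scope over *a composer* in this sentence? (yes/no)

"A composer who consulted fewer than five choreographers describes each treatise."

The RC *who consulted fewer than five choreographers* is an island, but *each treatise* is not inside it — it is the matrix object, a clausemate of *a composer*.
No island intervenes, so both surface and inverse scope are derivable.
The sentence is scopally ambiguous between *a composer* > *each treatise* and *each treatise* > *a composer*.

Yes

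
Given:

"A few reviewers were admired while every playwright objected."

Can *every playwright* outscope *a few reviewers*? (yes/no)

*every playwright* sits inside the adjunct clause *while every playwright objected*.
Adjunct clauses are scope islands: a quantifier inside an adjunct cannot raise into the matrix clause.
*every playwright* is confined to the island and cannot take scope over *a few reviewers*.

No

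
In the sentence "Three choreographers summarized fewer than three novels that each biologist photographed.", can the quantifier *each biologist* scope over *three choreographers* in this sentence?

The target quantifier *each biologist* is part of the relative clause *that each biologist photographed* modifying *fewer than three novels*.
A relative clause is a scope island — quantifier raising cannot cross its boundary.
There is no licit LF on which *each biologist* c-commands *three choreographers*.

No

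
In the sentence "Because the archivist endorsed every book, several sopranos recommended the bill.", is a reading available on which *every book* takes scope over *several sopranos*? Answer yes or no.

*every book* sits inside the adjunct clause *because the archivist endorsed every book*.
Adverbial clauses are not L-marked, so they are barriers for QR — the quantifier cannot escape the adjunct.
*every book* is confined to the island and cannot take scope over *several sopranos*.

No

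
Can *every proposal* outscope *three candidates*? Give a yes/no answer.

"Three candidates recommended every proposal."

Both DPs are arguments of the same predicate; there is no clause or island boundary between them.
Since no island is crossed, the inverse ordering is licensed alongside surface scope.

Yes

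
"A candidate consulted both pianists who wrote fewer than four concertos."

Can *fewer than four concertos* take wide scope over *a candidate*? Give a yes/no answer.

*fewer than four concertos* is embedded in the relative clause *who wrote fewer than four concertos* modifying *both pianists*.
QR out of a relative clause is ruled out by the relative-clause island constraint.
So the wide-scope reading for *fewer than four concertos* is blocked.
(Only the surface reading survives: one fixed candidate with respect to all the relevant concertos.)

No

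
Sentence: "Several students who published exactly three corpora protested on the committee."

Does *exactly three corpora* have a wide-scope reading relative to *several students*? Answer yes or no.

No

*exactly three corpora* is embedded in the relative clause *who published exactly three corpora*.
Quantifiers inside a relative clause are trapped there; the RC boundary blocks QR.
Hence only narrow scope for *exactly three corpora* (under *several students*) survives.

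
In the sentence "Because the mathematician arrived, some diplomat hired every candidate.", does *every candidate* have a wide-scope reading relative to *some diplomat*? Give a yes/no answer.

Yes

*every candidate* is a matrix argument; the adjunct is an island but the target quantifier is outside it.
Clause-internal QR can adjoin the lower DP above the subject, yielding the inverse reading.
Both orderings are possible: *some diplomat* > *every candidate* and *every candidate* > *some diplomat*.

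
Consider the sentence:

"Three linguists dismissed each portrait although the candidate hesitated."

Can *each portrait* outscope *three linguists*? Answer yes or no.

Yes

Although there is an adjunct clause, *each portrait* is in the main clause, not inside the adjunct.
Ordinary QR to a clause-peripheral position gives the wide-scope LF for the lower DP.
The sentence is scopally ambiguous between *three linguists* > *each portrait* and *each portrait* > *three linguists*.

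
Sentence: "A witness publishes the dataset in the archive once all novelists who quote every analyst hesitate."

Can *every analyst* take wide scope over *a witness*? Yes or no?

*every analyst* is embedded in the relative clause *who quote every analyst*, which is itself inside the adjunct *once all novelists who quote every analyst hesitate*.
Even if one barrier were somehow void, the other would still block QR.
So *every analyst* cannot raise to a position above *a witness*.

No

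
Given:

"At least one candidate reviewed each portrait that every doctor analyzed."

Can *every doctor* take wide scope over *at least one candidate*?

No

*every doctor* occurs within the relative clause *that every doctor analyzed* modifying *each portrait*.
Relative clauses are scope islands: a quantifier cannot QR out of a relative clause to take scope in the matrix clause.
The inverse ordering *every doctor* > *at least one candidate* is therefore underivable.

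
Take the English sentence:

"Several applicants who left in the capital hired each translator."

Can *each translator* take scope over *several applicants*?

Yes

Although the sentence contains a relative clause (*who left in the capital*), *each translator* is outside it, in the matrix VP.
QR within a single clause is free, so the lower quantifier may take scope over the higher one.
So *each translator* > *several applicants* is among the available readings.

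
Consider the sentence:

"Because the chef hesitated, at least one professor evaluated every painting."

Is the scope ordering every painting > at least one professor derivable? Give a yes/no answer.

Yes

*every painting* is a matrix argument; the adjunct is an island but the target quantifier is outside it.
Nothing blocks QR of the lower DP to a position above the higher one, so inverse scope is available.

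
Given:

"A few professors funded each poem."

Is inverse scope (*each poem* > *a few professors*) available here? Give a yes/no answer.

Yes

Both DPs are arguments of the same predicate; there is no clause or island boundary between them.
Since no island is crossed, the inverse ordering is licensed alongside surface scope.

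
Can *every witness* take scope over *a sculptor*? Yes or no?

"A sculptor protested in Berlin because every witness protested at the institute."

No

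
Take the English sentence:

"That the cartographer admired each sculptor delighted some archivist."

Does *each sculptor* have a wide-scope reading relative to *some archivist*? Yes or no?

*each sculptor* is embedded in the sentential subject *that the cartographer admired each sculptor*.
The subject-island constraint blocks QR out of a clausal subject.
So *each sculptor* cannot raise to a position above *some archivist*.

No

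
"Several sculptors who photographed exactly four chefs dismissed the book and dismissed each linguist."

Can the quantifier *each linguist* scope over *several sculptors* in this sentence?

The target quantifier *each linguist* is part of one conjunct of the coordinate structure (*dismissed each linguist*).
Coordinate structures are islands for non-across-the-board movement, QR included.
So *each linguist* cannot raise to a position above *several sculptors*.

No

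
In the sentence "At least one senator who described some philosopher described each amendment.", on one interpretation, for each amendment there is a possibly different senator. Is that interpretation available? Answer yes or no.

Yes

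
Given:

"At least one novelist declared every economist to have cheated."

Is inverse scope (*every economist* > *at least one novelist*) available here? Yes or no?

*every economist* is an ECM subject; ECM complements are not islands, and the embedded quantifier may take matrix scope.
Clause-internal QR can adjoin the lower DP above the subject, yielding the inverse reading.

Yes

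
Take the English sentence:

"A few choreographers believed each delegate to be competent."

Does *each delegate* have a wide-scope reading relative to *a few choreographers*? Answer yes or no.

Yes

This is an ECM construction: *each delegate* is the infinitival subject, Case-marked by the matrix verb, and the infinitive is transparent for QR.
Since no island is crossed, the inverse ordering is licensed alongside surface scope.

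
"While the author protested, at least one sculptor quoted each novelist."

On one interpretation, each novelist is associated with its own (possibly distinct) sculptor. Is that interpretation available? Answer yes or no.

The paraphrase describes the scope ordering *each novelist* > *at least one sculptor*.
*each novelist* is a matrix argument; the adjunct is an island but the target quantifier is outside it.
QR within a single clause is free, so the lower quantifier may take scope over the higher one.
The sentence is scopally ambiguous between *at least one sculptor* > *each novelist* and *each novelist* > *at least one sculptor*.

Yes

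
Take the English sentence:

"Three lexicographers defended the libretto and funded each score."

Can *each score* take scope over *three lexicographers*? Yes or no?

Structurally, *each score* is inside one conjunct of the coordinate structure (*funded each score*).
QR out of a conjunct would have to apply non-ATB, which the CSC forbids.
*each score* is confined to the island and cannot take scope over *three lexicographers*.

No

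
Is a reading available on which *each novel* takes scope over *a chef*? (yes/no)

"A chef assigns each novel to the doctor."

Yes

*a chef* and *each novel* are co-arguments of the matrix verb, with nothing but a clause-internal boundary between them.
QR within a single clause is free, so the lower quantifier may take scope over the higher one.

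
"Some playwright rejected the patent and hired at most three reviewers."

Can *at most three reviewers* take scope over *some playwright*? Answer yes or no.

No

*at most three reviewers* sits inside one conjunct of the coordinate structure (*hired at most three reviewers*).
Coordinate structures are islands for non-across-the-board movement, QR included.
*at most three reviewers* is confined to the island and cannot take scope over *some playwright*.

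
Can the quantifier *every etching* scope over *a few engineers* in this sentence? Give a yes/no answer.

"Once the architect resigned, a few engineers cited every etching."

Yes

The adjunct clause does not contain *every etching*, which is the matrix object.
Ordinary QR to a clause-peripheral position gives the wide-scope LF for the lower DP.
The sentence is scopally ambiguous between *a few engineers* > *every etching* and *every etching* > *a few engineers*.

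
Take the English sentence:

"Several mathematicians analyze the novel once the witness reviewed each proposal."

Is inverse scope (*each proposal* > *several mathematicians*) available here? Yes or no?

No

The target quantifier *each proposal* is part of the adjunct clause *once the witness reviewed each proposal*.
Adverbial clauses are not L-marked, so they are barriers for QR — the quantifier cannot escape the adjunct.
*each proposal* > *several mathematicians* would require crossing that boundary, which is illicit.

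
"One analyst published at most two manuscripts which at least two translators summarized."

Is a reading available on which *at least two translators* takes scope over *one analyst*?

No

Structurally, *at least two translators* is inside the relative clause *which at least two translators summarized* modifying *at most two manuscripts*.
Relative clauses block scope extraction: QR cannot target a position outside the modified NP.
*at least two translators* is confined to the island and cannot take scope over *one analyst*.
(Only the surface reading survives: one fixed analyst with respect to all the relevant translators.)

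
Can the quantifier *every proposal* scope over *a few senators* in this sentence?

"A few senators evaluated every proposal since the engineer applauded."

Although there is an adjunct clause, *every proposal* is in the main clause, not inside the adjunct.
Since no island is crossed, the inverse ordering is licensed alongside surface scope.
So *every proposal* > *a few senators* is among the available readings.

Yes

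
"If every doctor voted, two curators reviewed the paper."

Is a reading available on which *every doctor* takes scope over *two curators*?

*every doctor* sits inside the adjunct clause *if every doctor voted*.
Adjuncts are opaque for quantifier raising; a quantifier in an adjunct stays inside it.
*every doctor* is confined to the island and cannot take scope over *two curators*.

No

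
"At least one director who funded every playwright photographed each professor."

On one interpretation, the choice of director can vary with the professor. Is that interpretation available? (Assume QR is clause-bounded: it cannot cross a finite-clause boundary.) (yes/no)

Yes

That reading corresponds to *each professor* > *at least one director*.
*each professor* sits in the matrix clause, not in the relative clause on *at least one director*.
QR within a single clause is free, so the lower quantifier may take scope over the higher one.
Both orderings are possible: *at least one director* > *each professor* and *each professor* > *at least one director*.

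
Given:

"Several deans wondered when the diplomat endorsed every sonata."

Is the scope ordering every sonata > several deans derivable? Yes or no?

*every sonata* is embedded in the embedded question *when the diplomat endorsed every sonata*.
Embedded questions are wh-islands: a quantifier inside an indirect question cannot QR into the matrix clause.
There is no licit LF on which *every sonata* c-commands *several deans*.

No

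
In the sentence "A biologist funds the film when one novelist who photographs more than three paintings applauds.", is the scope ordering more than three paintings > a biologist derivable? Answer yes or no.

No

The DP *more than three paintings* is contained in the relative clause *who photographs more than three paintings*, which is itself inside the adjunct *when one novelist who photographs more than three paintings applauds*.
Both the relative clause and the enclosing adjunct are scope islands; QR cannot cross either.
So the wide-scope reading for *more than three paintings* is blocked.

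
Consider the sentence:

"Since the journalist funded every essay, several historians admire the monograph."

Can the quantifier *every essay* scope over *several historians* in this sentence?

No

*every essay* is embedded in the adjunct clause *since the journalist funded every essay*.
Scope out of an adjunct clause is unavailable: QR respects the adjunct-island constraint.
There is no licit LF on which *every essay* c-commands *several historians*.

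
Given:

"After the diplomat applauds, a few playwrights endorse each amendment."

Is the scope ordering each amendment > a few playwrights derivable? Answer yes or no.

*each amendment* is a matrix argument; the adjunct is an island but the target quantifier is outside it.
QR within a single clause is free, so the lower quantifier may take scope over the higher one.

Yes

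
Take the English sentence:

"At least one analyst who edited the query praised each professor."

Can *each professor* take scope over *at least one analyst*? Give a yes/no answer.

Yes

The relative clause *who edited the query* modifies *at least one analyst*, but *each professor* is not inside that relative clause — it is an argument of the matrix verb.
QR within a single clause is free, so the lower quantifier may take scope over the higher one.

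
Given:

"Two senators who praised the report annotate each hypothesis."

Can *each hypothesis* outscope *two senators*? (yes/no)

Yes

The relative clause *who praised the report* modifies *two senators*, but *each hypothesis* is not inside that relative clause — it is an argument of the matrix verb.
QR within a single clause is free, so the lower quantifier may take scope over the higher one.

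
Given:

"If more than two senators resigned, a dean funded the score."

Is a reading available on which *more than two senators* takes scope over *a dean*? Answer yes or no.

No

*more than two senators* sits inside the adjunct clause *if more than two senators resigned*.
Adverbial clauses are not L-marked, so they are barriers for QR — the quantifier cannot escape the adjunct.
The ordering *more than two senators* > *a dean* is therefore underivable.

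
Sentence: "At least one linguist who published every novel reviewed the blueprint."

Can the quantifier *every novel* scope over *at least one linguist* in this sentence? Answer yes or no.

*every novel* occurs within the relative clause *who published every novel*.
Relative clauses are scope islands: a quantifier cannot QR out of a relative clause to take scope in the matrix clause.
So *every novel* cannot raise to a position above *at least one linguist*.
(Only the surface reading survives: one fixed linguist with respect to all the relevant novels.)

No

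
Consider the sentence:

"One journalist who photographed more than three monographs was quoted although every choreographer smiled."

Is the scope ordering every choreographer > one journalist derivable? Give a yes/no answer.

No

*every choreographer* occurs within the adjunct clause *although every choreographer smiled*.
Since the clause is an adjunct (not a complement), the Adjunct Condition blocks QR across its edge.
*every choreographer* > *one journalist* would require crossing that boundary, which is illicit.
(Only the surface reading survives: one fixed journalist with respect to all the relevant choreographers.)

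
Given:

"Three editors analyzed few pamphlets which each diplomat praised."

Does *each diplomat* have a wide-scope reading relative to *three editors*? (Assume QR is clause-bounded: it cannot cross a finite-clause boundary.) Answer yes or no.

*each diplomat* occurs within the relative clause *which each diplomat praised* modifying *few pamphlets*.
QR out of a relative clause is ruled out by the relative-clause island constraint.
*each diplomat* is confined to the island and cannot take scope over *three editors*.

No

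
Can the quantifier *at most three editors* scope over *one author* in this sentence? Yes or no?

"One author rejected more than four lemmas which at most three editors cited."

No

*at most three editors* occurs within the relative clause *which at most three editors cited* modifying *more than four lemmas*.
QR out of a relative clause is ruled out by the relative-clause island constraint.
So the wide-scope reading for *at most three editors* is blocked.
(Only the surface reading survives: one fixed author with respect to all the relevant editors.)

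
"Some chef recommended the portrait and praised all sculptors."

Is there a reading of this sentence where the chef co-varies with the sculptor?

The paraphrase describes the scope ordering *all sculptors* > *some chef*.
*all sculptors* sits inside one conjunct of the coordinate structure (*praised all sculptors*).
A quantifier cannot raise out of one conjunct of a coordination across the whole coordinate structure — the CSC applies to QR.
*all sculptors* is confined to the island and cannot take scope over *some chef*.

No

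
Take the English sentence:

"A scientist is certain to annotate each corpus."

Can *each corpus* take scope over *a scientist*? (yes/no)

Yes

Raising constructions are monoclausal for scope purposes; *each corpus* is not separated from *a scientist* by any island.
Since no island is crossed, the inverse ordering is licensed alongside surface scope.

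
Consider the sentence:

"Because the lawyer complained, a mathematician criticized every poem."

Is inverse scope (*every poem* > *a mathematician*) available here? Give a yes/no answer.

Yes

Although there is an adjunct clause, *every poem* is in the main clause, not inside the adjunct.
Clause-internal QR can adjoin the lower DP above the subject, yielding the inverse reading.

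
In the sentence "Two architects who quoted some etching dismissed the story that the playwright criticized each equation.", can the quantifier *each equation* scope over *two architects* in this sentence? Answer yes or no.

No

*each equation* occurs within the complex NP *the story that the playwright criticized each equation*.
A that-clause complement to a noun is an island; QR cannot cross the NP boundary.
So the wide-scope reading for *each equation* is blocked.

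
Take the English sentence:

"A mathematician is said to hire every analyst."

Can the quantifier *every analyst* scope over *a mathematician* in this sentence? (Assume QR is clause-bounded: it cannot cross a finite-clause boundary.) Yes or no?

Yes

The matrix predicate is a raising verb, whose infinitival complement is not a scope island — *every analyst* can QR into the matrix clause.
Ordinary QR to a clause-peripheral position gives the wide-scope LF for the lower DP.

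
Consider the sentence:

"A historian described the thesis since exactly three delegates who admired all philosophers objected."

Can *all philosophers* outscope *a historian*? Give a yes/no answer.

No

*all philosophers* sits inside the relative clause *who admired all philosophers*, which is itself inside the adjunct *since exactly three delegates who admired all philosophers objected*.
Both the relative clause and the enclosing adjunct are scope islands; QR cannot cross either.
*all philosophers* is confined to the island and cannot take scope over *a historian*.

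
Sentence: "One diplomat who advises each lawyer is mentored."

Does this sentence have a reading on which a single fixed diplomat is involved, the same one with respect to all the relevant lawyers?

The paraphrase describes the scope ordering *one diplomat* > *each lawyer*.
Surface scope (*one diplomat* > *each lawyer*) is always derivable; islands only block QR, not in-situ interpretation.

Yes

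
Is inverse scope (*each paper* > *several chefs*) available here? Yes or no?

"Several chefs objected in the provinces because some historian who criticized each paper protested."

The DP *each paper* is contained in the relative clause *who criticized each paper*, which is itself inside the adjunct *because some historian who criticized each paper protested*.
Even if one barrier were somehow void, the other would still block QR.
There is no licit LF on which *each paper* c-commands *several chefs*.

No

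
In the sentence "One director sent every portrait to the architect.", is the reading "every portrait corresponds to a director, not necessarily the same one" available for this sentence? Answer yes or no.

Yes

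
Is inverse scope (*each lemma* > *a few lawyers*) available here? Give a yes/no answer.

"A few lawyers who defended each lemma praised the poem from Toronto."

*each lemma* sits inside the relative clause *who defended each lemma*.
The relative clause forms an island for QR, so the quantifier is confined to the head noun's restrictor.
So *each lemma* cannot raise to a position above *a few lawyers*.

No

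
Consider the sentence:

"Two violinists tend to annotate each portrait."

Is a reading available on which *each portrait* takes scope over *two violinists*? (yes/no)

Yes

Infinitival complements of raising predicates do not block QR; *each portrait* and *two violinists* are effectively clausemates.
QR within a single clause is free, so the lower quantifier may take scope over the higher one.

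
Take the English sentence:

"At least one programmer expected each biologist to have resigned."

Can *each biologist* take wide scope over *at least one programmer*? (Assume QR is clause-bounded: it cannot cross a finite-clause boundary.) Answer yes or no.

ECM infinitives lack a CP barrier, so *each biologist* can QR over the matrix subject *at least one programmer*.
Since no island is crossed, the inverse ordering is licensed alongside surface scope.
So *each biologist* > *at least one programmer* is among the available readings.

Yes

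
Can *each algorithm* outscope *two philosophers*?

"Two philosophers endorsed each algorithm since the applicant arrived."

Although there is an adjunct clause, *each algorithm* is in the main clause, not inside the adjunct.
Ordinary QR to a clause-peripheral position gives the wide-scope LF for the lower DP.

Yes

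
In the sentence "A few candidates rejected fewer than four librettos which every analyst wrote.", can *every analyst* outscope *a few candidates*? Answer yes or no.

No

The target quantifier *every analyst* is part of the relative clause *which every analyst wrote* modifying *fewer than four librettos*.
Relative clauses block scope extraction: QR cannot target a position outside the modified NP.
*every analyst* > *a few candidates* would require crossing that boundary, which is illicit.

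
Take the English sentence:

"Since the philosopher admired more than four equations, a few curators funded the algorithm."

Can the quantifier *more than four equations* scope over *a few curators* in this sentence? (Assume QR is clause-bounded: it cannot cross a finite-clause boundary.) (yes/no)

Structurally, *more than four equations* is inside the adjunct clause *since the philosopher admired more than four equations*.
Adverbial clauses are not L-marked, so they are barriers for QR — the quantifier cannot escape the adjunct.
*more than four equations* is confined to the island and cannot take scope over *a few curators*.

No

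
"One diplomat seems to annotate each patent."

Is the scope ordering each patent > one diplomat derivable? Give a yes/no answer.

The matrix predicate is a raising verb, whose infinitival complement is not a scope island — *each patent* can QR into the matrix clause.
Nothing blocks QR of the lower DP to a position above the higher one, so inverse scope is available.
The sentence is scopally ambiguous between *one diplomat* > *each patent* and *each patent* > *one diplomat*.

Yes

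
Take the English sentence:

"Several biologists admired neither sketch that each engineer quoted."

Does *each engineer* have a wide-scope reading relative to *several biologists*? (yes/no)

Structurally, *each engineer* is inside the relative clause *that each engineer quoted* modifying *neither sketch*.
Relative clauses are scope islands: a quantifier cannot QR out of a relative clause to take scope in the matrix clause.
Hence only narrow scope for *each engineer* (under *several biologists*) survives.

No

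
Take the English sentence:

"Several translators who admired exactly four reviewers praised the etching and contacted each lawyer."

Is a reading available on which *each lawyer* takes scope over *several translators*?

No

*each lawyer* is embedded in one conjunct of the coordinate structure (*contacted each lawyer*).
Coordinate structures are islands for non-across-the-board movement, QR included.
*each lawyer* > *several translators* would require crossing that boundary, which is illicit.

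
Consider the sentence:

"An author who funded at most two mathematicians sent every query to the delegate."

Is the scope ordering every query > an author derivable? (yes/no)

Yes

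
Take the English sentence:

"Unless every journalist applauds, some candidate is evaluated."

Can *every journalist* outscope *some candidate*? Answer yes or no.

Structurally, *every journalist* is inside the adjunct clause *unless every journalist applauds*.
Scope out of an adjunct clause is unavailable: QR respects the adjunct-island constraint.
*every journalist* is confined to the island and cannot take scope over *some candidate*.

No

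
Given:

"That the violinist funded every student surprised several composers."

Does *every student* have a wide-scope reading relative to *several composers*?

The DP *every student* is contained in the sentential subject *that the violinist funded every student*.
Clausal subjects are scope islands; QR from inside the subject into the matrix is barred.
There is no licit LF on which *every student* c-commands *several composers*.

No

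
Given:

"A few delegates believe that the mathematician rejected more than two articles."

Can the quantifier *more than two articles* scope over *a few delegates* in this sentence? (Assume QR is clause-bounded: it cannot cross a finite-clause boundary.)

No

*more than two articles* is embedded in the finite complement clause *that the mathematician rejected more than two articles*.
Given the clause-boundedness assumption, QR cannot cross the finite CP into the matrix.
*more than two articles* > *a few delegates* would require crossing that boundary, which is illicit.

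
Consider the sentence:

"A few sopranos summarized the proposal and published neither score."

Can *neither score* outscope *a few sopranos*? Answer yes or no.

*neither score* is embedded in one conjunct of the coordinate structure (*published neither score*).
Asymmetric QR out of one conjunct violates the Coordinate Structure Constraint.
The inverse ordering *neither score* > *a few sopranos* is therefore underivable.

No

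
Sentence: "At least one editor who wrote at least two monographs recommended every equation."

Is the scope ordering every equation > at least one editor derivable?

Yes

The relative clause *who wrote at least two monographs* modifies *at least one editor*, but *every equation* is not inside that relative clause — it is an argument of the matrix verb.
Since no island is crossed, the inverse ordering is licensed alongside surface scope.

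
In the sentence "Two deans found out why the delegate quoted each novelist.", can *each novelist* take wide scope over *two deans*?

No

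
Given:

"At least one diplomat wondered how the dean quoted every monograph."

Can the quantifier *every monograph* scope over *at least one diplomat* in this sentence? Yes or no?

No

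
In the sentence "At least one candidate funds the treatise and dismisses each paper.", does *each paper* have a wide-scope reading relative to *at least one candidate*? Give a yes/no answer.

No

*each paper* occurs within one conjunct of the coordinate structure (*dismisses each paper*).
Asymmetric QR out of one conjunct violates the Coordinate Structure Constraint.
So *each paper* cannot raise high enough to outscope *at least one candidate*; only the surface ordering *at least one candidate* > *each paper* is available.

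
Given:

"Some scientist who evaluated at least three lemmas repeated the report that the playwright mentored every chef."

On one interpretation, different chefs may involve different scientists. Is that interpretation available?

The paraphrase describes the scope ordering *every chef* > *some scientist*.
The DP *every chef* is contained in the complex NP *the report that the playwright mentored every chef*.
A that-clause complement to a noun is an island; QR cannot cross the NP boundary.
*every chef* > *some scientist* would require crossing that boundary, which is illicit.

No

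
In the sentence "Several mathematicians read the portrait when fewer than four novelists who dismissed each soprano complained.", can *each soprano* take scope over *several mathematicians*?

No

Structurally, *each soprano* is inside the relative clause *who dismissed each soprano*, which is itself inside the adjunct *when fewer than four novelists who dismissed each soprano complained*.
Nested islands: the RC island is itself inside an adjunct island, so wide scope is doubly excluded.
So *each soprano* cannot raise high enough to outscope *several mathematicians*; only the surface ordering *several mathematicians* > *each soprano* is available.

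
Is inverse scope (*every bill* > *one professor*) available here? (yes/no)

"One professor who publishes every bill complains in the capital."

No

*every bill* is embedded in the relative clause *who publishes every bill*.
A relative clause is a scope island — quantifier raising cannot cross its boundary.
So *every bill* cannot raise high enough to outscope *one professor*; only the surface ordering *one professor* > *every bill* is available.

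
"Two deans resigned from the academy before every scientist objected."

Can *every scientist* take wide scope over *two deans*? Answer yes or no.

Structurally, *every scientist* is inside the adjunct clause *before every scientist objected*.
The adjunct-island constraint bars QR out of an adverbial clause.
Hence only narrow scope for *every scientist* (under *two deans*) survives.

No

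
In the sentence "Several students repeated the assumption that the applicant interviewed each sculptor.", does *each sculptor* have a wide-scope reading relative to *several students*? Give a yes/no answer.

The DP *each sculptor* is contained in the complex NP *the assumption that the applicant interviewed each sculptor*.
Since the clause is the complement of a nominal head, the CNPC blocks scope extraction.
So *each sculptor* cannot raise high enough to outscope *several students*; only the surface ordering *several students* > *each sculptor* is available.

No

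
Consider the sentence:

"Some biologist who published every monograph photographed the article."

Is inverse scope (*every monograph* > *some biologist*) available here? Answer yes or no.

*every monograph* sits inside the relative clause *who published every monograph*.
A relative clause is a scope island — quantifier raising cannot cross its boundary.
There is no licit LF on which *every monograph* c-commands *some biologist*.

No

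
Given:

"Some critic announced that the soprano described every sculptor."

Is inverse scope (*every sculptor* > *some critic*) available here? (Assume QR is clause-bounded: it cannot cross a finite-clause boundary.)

No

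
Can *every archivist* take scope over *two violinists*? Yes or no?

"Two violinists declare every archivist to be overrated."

This is an ECM construction: *every archivist* is the infinitival subject, Case-marked by the matrix verb, and the infinitive is transparent for QR.
Clause-internal QR can adjoin the lower DP above the subject, yielding the inverse reading.

Yes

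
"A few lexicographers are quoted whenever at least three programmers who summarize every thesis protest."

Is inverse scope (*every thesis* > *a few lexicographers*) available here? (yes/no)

*every thesis* is embedded in the relative clause *who summarize every thesis*, which is itself inside the adjunct *whenever at least three programmers who summarize every thesis protest*.
The quantifier would have to escape first the RC and then the adjunct — two independent island violations.
The inverse ordering *every thesis* > *a few lexicographers* is therefore underivable.

No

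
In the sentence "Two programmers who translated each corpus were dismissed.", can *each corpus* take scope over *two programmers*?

No

The target quantifier *each corpus* is part of the relative clause *who translated each corpus*.
Relative clauses are scope islands: a quantifier cannot QR out of a relative clause to take scope in the matrix clause.
So the wide-scope reading for *each corpus* is blocked.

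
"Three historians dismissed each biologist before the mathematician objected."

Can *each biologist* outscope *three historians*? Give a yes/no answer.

Yes

Although there is an adjunct clause, *each biologist* is in the main clause, not inside the adjunct.
With no island boundary between them, the object can take inverse scope over the subject via ordinary QR within the clause.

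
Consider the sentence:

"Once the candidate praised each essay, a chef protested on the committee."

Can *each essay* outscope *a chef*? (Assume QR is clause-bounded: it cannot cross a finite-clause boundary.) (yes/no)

The DP *each essay* is contained in the adjunct clause *once the candidate praised each essay*.
Adverbial clauses are not L-marked, so they are barriers for QR — the quantifier cannot escape the adjunct.
There is no licit LF on which *each essay* c-commands *a chef*.

No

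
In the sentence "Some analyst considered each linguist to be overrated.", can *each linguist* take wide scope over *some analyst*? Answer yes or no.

Yes

ECM infinitives lack a CP barrier, so *each linguist* can QR over the matrix subject *some analyst*.
Nothing blocks QR of the lower DP to a position above the higher one, so inverse scope is available.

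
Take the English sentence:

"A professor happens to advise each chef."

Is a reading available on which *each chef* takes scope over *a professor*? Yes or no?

Raising constructions are monoclausal for scope purposes; *each chef* is not separated from *a professor* by any island.
Clause-internal QR can adjoin the lower DP above the subject, yielding the inverse reading.
So *each chef* > *a professor* is among the available readings.

Yes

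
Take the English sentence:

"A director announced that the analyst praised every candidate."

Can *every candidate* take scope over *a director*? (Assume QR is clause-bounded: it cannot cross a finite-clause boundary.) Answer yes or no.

The target quantifier *every candidate* is part of the finite complement clause *that the analyst praised every candidate*.
Under clause-bounded QR, a quantifier in an embedded finite clause cannot raise into the matrix clause.
Hence only narrow scope for *every candidate* (under *a director*) survives.

No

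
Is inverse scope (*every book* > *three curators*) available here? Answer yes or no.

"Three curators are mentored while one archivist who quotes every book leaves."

No

*every book* occurs within the relative clause *who quotes every book*, which is itself inside the adjunct *while one archivist who quotes every book leaves*.
Two island boundaries intervene — the relative clause and the adjunct. Either alone would block QR.
*every book* is confined to the island and cannot take scope over *three curators*.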